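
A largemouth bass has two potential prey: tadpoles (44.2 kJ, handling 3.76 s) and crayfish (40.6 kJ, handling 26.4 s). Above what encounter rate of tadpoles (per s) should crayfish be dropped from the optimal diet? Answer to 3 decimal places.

At the threshold, the rate on tadpoles alone equals the profitability of crayfish: λ·44.2/(1 + λ·3.76) = 40.6/26.4 = 1.538.
Rearranging, λ(44.2 − 1.538×3.76) = 1.538, so λ = 1.538/38.42 = 0.04003 per s.

0.040 per s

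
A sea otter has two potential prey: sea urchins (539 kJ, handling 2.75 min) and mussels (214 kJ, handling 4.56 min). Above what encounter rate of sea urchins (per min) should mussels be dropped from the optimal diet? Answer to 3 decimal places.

The zero-one rule: include mussels iff E₂/h₂ > λE₁/(1+λh₁). Equality gives the switch point.
λE₁h₂ = E₂ + λE₂h₁ ⇒ λ = E₂/(E₁h₂ − E₂h₁) = 214/(2458 − 588.5) = 0.1145 per min.

0.114 per min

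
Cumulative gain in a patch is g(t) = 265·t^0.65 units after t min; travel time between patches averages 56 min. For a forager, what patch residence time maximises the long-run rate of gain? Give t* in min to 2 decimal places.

104.00 min

Maximise g(t)/(T+t): set derivative to zero → g'(t)(T+t) = g(t).
g'(t) = 0.65·265·t^-0.35. Setting 0.65·265·t^-0.35 = 265·t^0.65/(56+t) gives 0.65(56+t) = t, so 0.35·t = 0.65×56.
t* = 0.65×56/0.35 = 104 min.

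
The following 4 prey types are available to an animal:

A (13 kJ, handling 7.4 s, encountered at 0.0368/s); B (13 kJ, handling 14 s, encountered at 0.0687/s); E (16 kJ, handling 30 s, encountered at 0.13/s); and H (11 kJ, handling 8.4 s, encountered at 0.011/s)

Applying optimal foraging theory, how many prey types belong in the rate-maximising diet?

3

Rank by E/h (kJ/s): A 1.76, H 1.31, B 0.929, E 0.533. Include each in turn until the next type's E/h falls below the running intake rate.
Rate on top 1: 0.376. H: 1.31 > 0.376 → include.
Rate on top 2: 0.4392. B: 0.929 > 0.4392 → include.
Rate on top 3: 0.6415. E: 0.533 < 0.6415 → exclude; stop.
Optimal diet: A, H, B — 3 of 4 types.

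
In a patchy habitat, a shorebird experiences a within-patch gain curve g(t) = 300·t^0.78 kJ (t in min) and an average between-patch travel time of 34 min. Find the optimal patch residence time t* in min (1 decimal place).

Optimal t* satisfies g'(t*) = g(t*)/(T + t*).
g'(t) = 0.78·300·t^-0.22. Setting 0.78·300·t^-0.22 = 300·t^0.78/(34+t) gives 0.78(34+t) = t, so 0.22·t = 0.78×34.
t* = 0.78×34/0.22 = 120.5 min.

120.5 min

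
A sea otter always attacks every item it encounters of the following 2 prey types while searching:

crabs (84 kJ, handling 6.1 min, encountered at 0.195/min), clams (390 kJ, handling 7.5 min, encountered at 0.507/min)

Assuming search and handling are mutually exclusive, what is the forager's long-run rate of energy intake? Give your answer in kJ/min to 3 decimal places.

35.733 kJ/min

Energy encountered per unit search time: 0.195×84 + 0.507×390 = 214.1 kJ/min.
Handling time per unit search time: 0.195×6.1 + 0.507×7.5 = 4.992.
Rate = 214.1/(1 + 4.992) = 35.73 kJ/min.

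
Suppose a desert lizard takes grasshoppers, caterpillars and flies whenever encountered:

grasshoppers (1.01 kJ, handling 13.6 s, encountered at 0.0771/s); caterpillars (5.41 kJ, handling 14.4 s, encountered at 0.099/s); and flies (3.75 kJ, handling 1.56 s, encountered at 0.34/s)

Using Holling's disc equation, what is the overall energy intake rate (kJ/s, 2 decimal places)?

R = (0.0771×1.01 + 0.099×5.41 + 0.34×3.75) / (1 + 0.0771×13.6 + 0.099×14.4 + 0.34×1.56) = 1.888/4.005 = 0.4716 kJ/s.

0.47 kJ/s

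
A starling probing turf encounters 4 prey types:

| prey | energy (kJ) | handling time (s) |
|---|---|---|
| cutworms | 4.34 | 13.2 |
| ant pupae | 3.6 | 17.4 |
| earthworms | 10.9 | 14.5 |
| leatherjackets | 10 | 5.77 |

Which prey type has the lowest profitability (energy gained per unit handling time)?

In descending order of E/h:
leatherjackets: 10/5.77 = 1.73 kJ/s
earthworms: 10.9/14.5 = 0.752 kJ/s
cutworms: 4.34/13.2 = 0.329 kJ/s
ant pupae: 3.6/17.4 = 0.207 kJ/s

ant pupae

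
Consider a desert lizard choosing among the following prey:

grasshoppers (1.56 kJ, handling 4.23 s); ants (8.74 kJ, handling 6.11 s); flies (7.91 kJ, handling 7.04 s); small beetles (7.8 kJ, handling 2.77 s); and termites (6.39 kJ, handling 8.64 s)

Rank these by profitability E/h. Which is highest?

Profitability E/h (kJ/s): grasshoppers = 1.56/4.23 = 0.369, ants = 8.74/6.11 = 1.43, flies = 7.91/7.04 = 1.12, small beetles = 7.8/2.77 = 2.82, termites = 6.39/8.64 = 0.74.
Ranked: small beetles > ants > flies > termites > grasshoppers.

small beetles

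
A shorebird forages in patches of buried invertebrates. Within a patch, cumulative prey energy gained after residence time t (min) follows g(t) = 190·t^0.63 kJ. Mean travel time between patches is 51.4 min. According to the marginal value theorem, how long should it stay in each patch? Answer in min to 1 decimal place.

By the marginal value theorem, leave when the instantaneous gain rate g'(t) equals the habitat-wide average g(t)/(T + t).
g'(t) = 0.63·190·t^-0.37. Setting 0.63·190·t^-0.37 = 190·t^0.63/(51.4+t) gives 0.63(51.4+t) = t, so 0.37·t = 0.63×51.4.
t* = 0.63×51.4/0.37 = 87.52 min.

87.5 min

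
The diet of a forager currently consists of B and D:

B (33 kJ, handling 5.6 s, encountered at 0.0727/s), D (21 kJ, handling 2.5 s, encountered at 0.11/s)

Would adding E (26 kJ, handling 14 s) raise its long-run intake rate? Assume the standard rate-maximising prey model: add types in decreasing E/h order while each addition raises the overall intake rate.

No

Intake rate on the current diet: R = (0.0727×33 + 0.11×21) / (1 + 0.0727×5.6 + 0.11×2.5) = 4.709/1.682 = 2.8 kJ/s.
E: E/h = 26/14 = 1.857 kJ/s.
1.857 < 2.8, so adding E would lower the average — exclude it.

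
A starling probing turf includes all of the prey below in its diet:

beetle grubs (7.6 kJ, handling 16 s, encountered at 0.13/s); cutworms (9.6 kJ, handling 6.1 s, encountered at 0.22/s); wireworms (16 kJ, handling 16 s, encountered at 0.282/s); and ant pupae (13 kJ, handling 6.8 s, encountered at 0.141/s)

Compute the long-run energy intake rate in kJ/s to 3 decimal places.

0.955 kJ/s

R = (0.13×7.6 + 0.22×9.6 + 0.282×16 + 0.141×13) / (1 + 0.13×16 + 0.22×6.1 + 0.282×16 + 0.141×6.8) = 9.445/9.893 = 0.9547 kJ/s.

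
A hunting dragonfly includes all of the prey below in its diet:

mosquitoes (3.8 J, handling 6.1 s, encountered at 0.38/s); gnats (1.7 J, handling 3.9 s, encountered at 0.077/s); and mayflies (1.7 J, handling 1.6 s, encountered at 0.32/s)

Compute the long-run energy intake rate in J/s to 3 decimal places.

R = Σλ_iE_i / (1 + Σλ_ih_i)
Numerator: 0.38×3.8 + 0.077×1.7 + 0.32×1.7 = 2.119
Denominator: 1 + 0.38×6.1 + 0.077×3.9 + 0.32×1.6 = 4.13
R = 2.119/4.13 = 0.513 J/s

0.513 J/s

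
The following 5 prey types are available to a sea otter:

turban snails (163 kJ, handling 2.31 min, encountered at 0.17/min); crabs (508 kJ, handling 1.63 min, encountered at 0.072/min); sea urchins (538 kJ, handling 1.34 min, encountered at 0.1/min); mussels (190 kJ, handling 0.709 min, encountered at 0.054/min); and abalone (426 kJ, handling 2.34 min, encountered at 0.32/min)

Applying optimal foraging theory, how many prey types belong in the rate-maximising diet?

4

E/h in descending order: sea urchins 401, crabs 312, mussels 268, abalone 182, turban snails 70.6 kJ/min. The optimal diet is the largest prefix of this list for which every included type satisfies E_i/h_i > R on the types above it.
Rate on top 1: 47.44. crabs: 312 > 47.44 → include.
Rate on top 2: 72.22. mussels: 268 > 72.22 → include.
Rate on top 3: 78.03. abalone: 182 > 78.03 → include.
Rate on top 4: 116.2. turban snails: 70.6 < 116.2 → exclude; stop.
Optimal diet: sea urchins, crabs, mussels, abalone — 4 of 5 types.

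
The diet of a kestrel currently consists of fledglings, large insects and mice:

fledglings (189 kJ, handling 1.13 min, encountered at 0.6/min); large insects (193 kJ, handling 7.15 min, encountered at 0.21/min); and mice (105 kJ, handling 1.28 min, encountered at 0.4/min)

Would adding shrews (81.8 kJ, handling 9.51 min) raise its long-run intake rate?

No

Current rate: (0.6×189 + 0.21×193 + 0.4×105)/(1 + 0.6×1.13 + 0.21×7.15 + 0.4×1.28) = 53.08 kJ/min.
Profitability of shrews: 81.8/9.51 = 8.601 kJ/min.
8.601 < 53.08, so adding shrews would lower the average — exclude it.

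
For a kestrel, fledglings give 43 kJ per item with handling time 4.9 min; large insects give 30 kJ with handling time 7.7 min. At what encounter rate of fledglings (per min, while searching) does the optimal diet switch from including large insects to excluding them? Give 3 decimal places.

The zero-one rule: include large insects iff E₂/h₂ > λE₁/(1+λh₁). Equality gives the switch point.
λE₁h₂ = E₂ + λE₂h₁ ⇒ λ = E₂/(E₁h₂ − E₂h₁) = 30/(331.1 − 147) = 0.163 per min.

0.163 per min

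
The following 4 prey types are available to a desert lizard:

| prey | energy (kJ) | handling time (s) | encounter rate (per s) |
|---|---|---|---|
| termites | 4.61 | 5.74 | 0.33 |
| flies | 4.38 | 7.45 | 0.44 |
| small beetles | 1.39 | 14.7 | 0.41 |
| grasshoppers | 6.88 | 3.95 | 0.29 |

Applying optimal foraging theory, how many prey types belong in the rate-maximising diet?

Rank by E/h (kJ/s): grasshoppers 1.74, termites 0.803, flies 0.588, small beetles 0.0946. Include each in turn until the next type's E/h falls below the running intake rate.
Rate on top 1: 0.9299. termites: 0.803 < 0.9299 → exclude; stop.
Optimal diet: grasshoppers — 1 of 4 types.

1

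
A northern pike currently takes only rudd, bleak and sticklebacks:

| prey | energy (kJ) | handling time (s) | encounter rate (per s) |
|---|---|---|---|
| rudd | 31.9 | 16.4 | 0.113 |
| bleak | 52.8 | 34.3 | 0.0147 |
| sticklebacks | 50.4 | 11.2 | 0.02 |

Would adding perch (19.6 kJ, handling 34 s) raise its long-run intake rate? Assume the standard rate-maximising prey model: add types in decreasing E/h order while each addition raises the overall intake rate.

Intake rate on the current diet: R = (0.113×31.9 + 0.0147×52.8 + 0.02×50.4) / (1 + 0.113×16.4 + 0.0147×34.3 + 0.02×11.2) = 5.389/3.581 = 1.505 kJ/s.
perch: E/h = 19.6/34 = 0.5765 kJ/s.
Since 0.5765 < R, time spent handling perch is better spent searching.

No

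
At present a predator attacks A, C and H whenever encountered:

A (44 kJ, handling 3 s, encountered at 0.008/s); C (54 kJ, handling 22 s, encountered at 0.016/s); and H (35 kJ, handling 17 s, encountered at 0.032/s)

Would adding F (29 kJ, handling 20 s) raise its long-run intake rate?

Yes

Current rate: (0.008×44 + 0.016×54 + 0.032×35)/(1 + 0.008×3 + 0.016×22 + 0.032×17) = 1.217 kJ/s.
F: E/h = 29/20 = 1.45 kJ/s.
1.45 > 1.217, so adding F raises the average — include it.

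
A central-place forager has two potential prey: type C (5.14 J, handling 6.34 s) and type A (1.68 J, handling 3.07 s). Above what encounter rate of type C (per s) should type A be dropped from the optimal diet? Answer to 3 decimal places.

0.328 per s

The zero-one rule: include type A iff E₂/h₂ > λE₁/(1+λh₁). Equality gives the switch point.
λE₁h₂ = E₂ + λE₂h₁ ⇒ λ = E₂/(E₁h₂ − E₂h₁) = 1.68/(15.78 − 10.65) = 0.3276 per s.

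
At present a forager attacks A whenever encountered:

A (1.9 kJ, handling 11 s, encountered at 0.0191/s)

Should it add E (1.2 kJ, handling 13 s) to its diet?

Intake rate on the current diet: R = (0.0191×1.9) / (1 + 0.0191×11) = 0.03629/1.21 = 0.02999 kJ/s.
E: E/h = 1.2/13 = 0.09231 kJ/s.
Since 0.09231 > R, including E increases the long-run rate.

Yes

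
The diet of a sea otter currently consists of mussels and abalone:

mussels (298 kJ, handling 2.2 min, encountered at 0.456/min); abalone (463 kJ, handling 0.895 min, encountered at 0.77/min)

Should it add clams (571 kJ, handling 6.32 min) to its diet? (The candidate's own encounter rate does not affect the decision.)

No

On mussels and abalone alone, R = ΣλE/(1+Σλh) = 492.4/2.692 = 182.9 kJ/min.
clams: E/h = 571/6.32 = 90.35 kJ/min.
90.35 < 182.9, so adding clams would lower the average — exclude it.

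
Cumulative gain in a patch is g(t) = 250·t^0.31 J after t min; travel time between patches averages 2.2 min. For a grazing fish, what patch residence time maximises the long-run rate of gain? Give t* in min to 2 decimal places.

Maximise g(t)/(T+t): set derivative to zero → g'(t)(T+t) = g(t).
g'(t) = 0.31·250·t^-0.69. Setting 0.31·250·t^-0.69 = 250·t^0.31/(2.2+t) gives 0.31(2.2+t) = t, so 0.69·t = 0.31×2.2.
t* = 0.31×2.2/0.69 = 0.9884 min.

0.99 min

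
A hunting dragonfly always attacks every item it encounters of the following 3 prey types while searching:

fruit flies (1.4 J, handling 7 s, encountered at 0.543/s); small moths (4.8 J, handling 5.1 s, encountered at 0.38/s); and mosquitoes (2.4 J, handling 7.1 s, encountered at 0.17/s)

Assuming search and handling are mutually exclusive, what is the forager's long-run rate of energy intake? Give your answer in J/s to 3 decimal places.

0.377 J/s

R = (0.543×1.4 + 0.38×4.8 + 0.17×2.4) / (1 + 0.543×7 + 0.38×5.1 + 0.17×7.1) = 2.992/7.946 = 0.3766 J/s.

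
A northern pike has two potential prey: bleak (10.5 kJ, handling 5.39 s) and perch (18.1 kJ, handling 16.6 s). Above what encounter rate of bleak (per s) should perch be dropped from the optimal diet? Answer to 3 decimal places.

Drop perch once their profitability E₂/h₂ falls below the rate achievable on bleak alone: E₂/h₂ = λE₁/(1 + λh₁).
Solve for λ: λE₁h₂ = E₂(1 + λh₁) → λ(E₁h₂ − E₂h₁) = E₂ → λ = E₂/(E₁h₂ − E₂h₁).
λ = 18.1/(10.5×16.6 − 18.1×5.39) = 18.1/76.74 = 0.2359 per s.

0.236 per s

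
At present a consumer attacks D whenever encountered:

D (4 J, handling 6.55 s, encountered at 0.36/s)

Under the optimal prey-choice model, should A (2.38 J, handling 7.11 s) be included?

No

Current rate: (0.36×4)/(1 + 0.36×6.55) = 0.4288 J/s.
Profitability of A: 2.38/7.11 = 0.3347 J/s.
0.3347 < 0.4288, so adding A would lower the average — exclude it.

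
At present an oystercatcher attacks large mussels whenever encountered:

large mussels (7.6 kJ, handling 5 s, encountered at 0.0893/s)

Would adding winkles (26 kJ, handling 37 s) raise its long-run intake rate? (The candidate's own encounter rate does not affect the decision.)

Current rate: (0.0893×7.6)/(1 + 0.0893×5) = 0.4692 kJ/s.
Profitability of winkles: 26/37 = 0.7027 kJ/s.
Since 0.7027 > R, including winkles increases the long-run rate.

Yes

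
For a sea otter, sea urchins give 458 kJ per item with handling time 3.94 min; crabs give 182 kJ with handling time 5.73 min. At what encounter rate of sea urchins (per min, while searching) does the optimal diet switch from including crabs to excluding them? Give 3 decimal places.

0.095 per min

Drop crabs once their profitability E₂/h₂ falls below the rate achievable on sea urchins alone: E₂/h₂ = λE₁/(1 + λh₁).
Solve for λ: λE₁h₂ = E₂(1 + λh₁) → λ(E₁h₂ − E₂h₁) = E₂ → λ = E₂/(E₁h₂ − E₂h₁).
λ = 182/(458×5.73 − 182×3.94) = 182/1907 = 0.09542 per min.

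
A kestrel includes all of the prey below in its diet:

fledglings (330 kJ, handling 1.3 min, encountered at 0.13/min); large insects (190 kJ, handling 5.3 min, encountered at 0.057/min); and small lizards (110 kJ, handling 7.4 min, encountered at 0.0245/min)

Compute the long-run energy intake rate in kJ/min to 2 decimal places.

R = Σλ_iE_i / (1 + Σλ_ih_i)
Numerator: 0.13×330 + 0.057×190 + 0.0245×110 = 56.42
Denominator: 1 + 0.13×1.3 + 0.057×5.3 + 0.0245×7.4 = 1.652
R = 56.42/1.652 = 34.15 kJ/min

34.15 kJ/min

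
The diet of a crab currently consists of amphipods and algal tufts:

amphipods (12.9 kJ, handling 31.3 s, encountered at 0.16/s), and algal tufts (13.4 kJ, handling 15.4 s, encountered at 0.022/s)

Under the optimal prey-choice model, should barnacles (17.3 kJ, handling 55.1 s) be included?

No

Intake rate on the current diet: R = (0.16×12.9 + 0.022×13.4) / (1 + 0.16×31.3 + 0.022×15.4) = 2.359/6.347 = 0.3717 kJ/s.
Profitability of barnacles: 17.3/55.1 = 0.314 kJ/s.
Since 0.314 < R, time spent handling barnacles is better spent searching.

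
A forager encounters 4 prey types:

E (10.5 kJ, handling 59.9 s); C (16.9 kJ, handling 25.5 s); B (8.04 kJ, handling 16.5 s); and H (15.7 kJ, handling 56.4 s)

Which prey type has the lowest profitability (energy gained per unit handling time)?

In descending order of E/h:
C: 16.9/25.5 = 0.663 kJ/s
B: 8.04/16.5 = 0.487 kJ/s
H: 15.7/56.4 = 0.278 kJ/s
E: 10.5/59.9 = 0.175 kJ/s

E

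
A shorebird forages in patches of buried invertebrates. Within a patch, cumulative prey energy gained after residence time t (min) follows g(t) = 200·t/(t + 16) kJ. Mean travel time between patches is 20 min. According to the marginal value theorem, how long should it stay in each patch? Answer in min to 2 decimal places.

17.89 min

Maximise g(t)/(T+t): set derivative to zero → g'(t)(T+t) = g(t).
g'(t) = 200·16/(t + 16)². Setting 200·16/(t+16)² = 200t/[(t+16)(20+t)] gives 16(20+t) = t(t+16), so t² = 16×20 = 320.
t* = √320 = 17.89 min.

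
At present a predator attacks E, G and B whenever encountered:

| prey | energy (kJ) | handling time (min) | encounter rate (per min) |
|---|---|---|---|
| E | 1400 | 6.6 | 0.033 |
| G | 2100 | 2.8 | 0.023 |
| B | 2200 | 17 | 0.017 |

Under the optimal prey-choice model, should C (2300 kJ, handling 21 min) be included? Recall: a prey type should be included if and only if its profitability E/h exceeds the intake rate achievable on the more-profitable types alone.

Yes

Current rate: (0.033×1400 + 0.023×2100 + 0.017×2200)/(1 + 0.033×6.6 + 0.023×2.8 + 0.017×17) = 83.95 kJ/min.
C: E/h = 2300/21 = 109.5 kJ/min.
109.5 > 83.95, so adding C raises the average — include it.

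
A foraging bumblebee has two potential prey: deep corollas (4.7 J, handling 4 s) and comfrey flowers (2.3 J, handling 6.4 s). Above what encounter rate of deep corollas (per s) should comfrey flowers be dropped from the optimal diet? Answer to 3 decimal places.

0.110 per s

At the threshold, the rate on deep corollas alone equals the profitability of comfrey flowers: λ·4.7/(1 + λ·4) = 2.3/6.4 = 0.3594.
Rearranging, λ(4.7 − 0.3594×4) = 0.3594, so λ = 0.3594/3.263 = 0.1102 per s.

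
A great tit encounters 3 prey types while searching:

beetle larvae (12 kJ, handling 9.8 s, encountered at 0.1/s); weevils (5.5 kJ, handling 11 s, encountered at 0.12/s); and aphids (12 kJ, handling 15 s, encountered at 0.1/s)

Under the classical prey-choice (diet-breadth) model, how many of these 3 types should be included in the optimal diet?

2

Profitabilities (E/h, kJ/s): beetle larvae 1.22, aphids 0.8, weevils 0.5. Add prey in this order while the next type's profitability exceeds the intake rate on those already taken.
Rate on top 1: 0.6061. aphids: 0.8 > 0.6061 → include.
Rate on top 2: 0.6897. weevils: 0.5 < 0.6897 → exclude; stop.
Optimal diet: beetle larvae, aphids — 2 of 3 types.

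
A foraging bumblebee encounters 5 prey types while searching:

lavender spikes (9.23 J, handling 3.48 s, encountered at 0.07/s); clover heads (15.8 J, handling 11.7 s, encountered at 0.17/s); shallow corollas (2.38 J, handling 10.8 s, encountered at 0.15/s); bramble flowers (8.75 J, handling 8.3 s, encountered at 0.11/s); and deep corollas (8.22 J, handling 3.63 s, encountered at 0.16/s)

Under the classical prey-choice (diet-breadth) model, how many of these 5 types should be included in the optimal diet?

Profitabilities (E/h, J/s): lavender spikes 2.65, deep corollas 2.26, clover heads 1.35, bramble flowers 1.05, shallow corollas 0.22. Add prey in this order while the next type's profitability exceeds the intake rate on those already taken.
Rate on top 1: 0.5195. deep corollas: 2.26 > 0.5195 → include.
Rate on top 2: 1.075. clover heads: 1.35 > 1.075 → include.
Rate on top 3: 1.219. bramble flowers: 1.05 < 1.219 → exclude; stop.
Optimal diet: lavender spikes, deep corollas, clover heads — 3 of 5 types.

3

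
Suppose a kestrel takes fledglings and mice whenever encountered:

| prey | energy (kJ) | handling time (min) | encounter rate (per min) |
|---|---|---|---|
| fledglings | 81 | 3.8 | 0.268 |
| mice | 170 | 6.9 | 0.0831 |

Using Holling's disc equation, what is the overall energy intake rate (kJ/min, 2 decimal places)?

13.83 kJ/min

R = Σλ_iE_i / (1 + Σλ_ih_i)
Numerator: 0.268×81 + 0.0831×170 = 35.84
Denominator: 1 + 0.268×3.8 + 0.0831×6.9 = 2.592
R = 35.84/2.592 = 13.83 kJ/min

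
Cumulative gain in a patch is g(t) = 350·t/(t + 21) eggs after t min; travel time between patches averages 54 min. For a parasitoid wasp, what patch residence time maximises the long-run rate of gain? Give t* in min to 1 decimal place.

33.7 min

By the marginal value theorem, leave when the instantaneous gain rate g'(t) equals the habitat-wide average g(t)/(T + t).
g'(t) = 350·21/(t + 21)². Setting 350·21/(t+21)² = 350t/[(t+21)(54+t)] gives 21(54+t) = t(t+21), so t² = 21×54 = 1134.
t* = √1134 = 33.67 min.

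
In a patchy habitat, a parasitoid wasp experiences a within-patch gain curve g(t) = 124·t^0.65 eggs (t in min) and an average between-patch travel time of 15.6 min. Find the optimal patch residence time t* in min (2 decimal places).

By the marginal value theorem, leave when the instantaneous gain rate g'(t) equals the habitat-wide average g(t)/(T + t).
g'(t) = 0.65·124·t^-0.35. Setting 0.65·124·t^-0.35 = 124·t^0.65/(15.6+t) gives 0.65(15.6+t) = t, so 0.35·t = 0.65×15.6.
t* = 0.65×15.6/0.35 = 28.97 min.

28.97 min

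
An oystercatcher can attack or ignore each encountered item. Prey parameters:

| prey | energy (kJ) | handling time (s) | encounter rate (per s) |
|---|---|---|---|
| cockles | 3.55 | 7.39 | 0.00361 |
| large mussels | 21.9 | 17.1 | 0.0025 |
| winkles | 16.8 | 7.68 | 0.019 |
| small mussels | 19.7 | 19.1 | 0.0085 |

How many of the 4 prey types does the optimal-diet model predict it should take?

Rank by E/h (kJ/s): winkles 2.19, large mussels 1.28, small mussels 1.03, cockles 0.48. Include each in turn until the next type's E/h falls below the running intake rate.
Rate on top 1: 0.2786. large mussels: 1.28 > 0.2786 → include.
Rate on top 2: 0.3146. small mussels: 1.03 > 0.3146 → include.
Rate on top 3: 0.4007. cockles: 0.48 > 0.4007 → include.
Optimal diet: winkles, large mussels, small mussels, cockles — 4 of 4 types.

4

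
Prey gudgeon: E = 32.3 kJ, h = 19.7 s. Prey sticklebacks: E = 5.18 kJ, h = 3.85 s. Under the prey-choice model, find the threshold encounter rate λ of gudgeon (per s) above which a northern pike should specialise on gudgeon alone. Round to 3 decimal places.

0.232 per s

At the threshold, the rate on gudgeon alone equals the profitability of sticklebacks: λ·32.3/(1 + λ·19.7) = 5.18/3.85 = 1.345.
Rearranging, λ(32.3 − 1.345×19.7) = 1.345, so λ = 1.345/5.795 = 0.2322 per s.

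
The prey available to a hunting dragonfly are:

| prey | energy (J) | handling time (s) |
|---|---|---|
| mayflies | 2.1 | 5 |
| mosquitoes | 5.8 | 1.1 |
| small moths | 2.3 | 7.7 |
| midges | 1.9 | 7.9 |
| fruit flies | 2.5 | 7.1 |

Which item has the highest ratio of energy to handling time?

Profitability E/h (J/s): mayflies = 2.1/5 = 0.42, mosquitoes = 5.8/1.1 = 5.27, small moths = 2.3/7.7 = 0.299, midges = 1.9/7.9 = 0.241, fruit flies = 2.5/7.1 = 0.352.
Ranked: mosquitoes > mayflies > fruit flies > small moths > midges.

mosquitoes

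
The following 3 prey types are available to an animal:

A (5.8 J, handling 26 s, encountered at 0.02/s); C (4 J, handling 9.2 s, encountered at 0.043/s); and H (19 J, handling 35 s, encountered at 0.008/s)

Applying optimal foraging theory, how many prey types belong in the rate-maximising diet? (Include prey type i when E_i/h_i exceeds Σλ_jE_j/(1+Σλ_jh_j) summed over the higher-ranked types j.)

3

Profitabilities (E/h, J/s): H 0.543, C 0.435, A 0.223. Add prey in this order while the next type's profitability exceeds the intake rate on those already taken.
Rate on top 1: 0.1187. C: 0.435 > 0.1187 → include.
Rate on top 2: 0.1934. A: 0.223 > 0.1934 → include.
Optimal diet: H, C, A — 3 of 3 types.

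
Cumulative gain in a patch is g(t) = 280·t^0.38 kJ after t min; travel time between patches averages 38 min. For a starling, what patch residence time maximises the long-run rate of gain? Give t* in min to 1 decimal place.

23.3 min

Optimal t* satisfies g'(t*) = g(t*)/(T + t*).
g'(t) = 0.38·280·t^-0.62. Setting 0.38·280·t^-0.62 = 280·t^0.38/(38+t) gives 0.38(38+t) = t, so 0.62·t = 0.38×38.
t* = 0.38×38/0.62 = 23.29 min.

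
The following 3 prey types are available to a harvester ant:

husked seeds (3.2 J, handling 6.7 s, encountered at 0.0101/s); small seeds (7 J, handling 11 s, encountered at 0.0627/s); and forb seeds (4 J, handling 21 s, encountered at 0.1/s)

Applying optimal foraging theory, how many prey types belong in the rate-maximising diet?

2

Rank by E/h (J/s): small seeds 0.636, husked seeds 0.478, forb seeds 0.19. Include each in turn until the next type's E/h falls below the running intake rate.
Rate on top 1: 0.2598. husked seeds: 0.478 > 0.2598 → include.
Rate on top 2: 0.2681. forb seeds: 0.19 < 0.2681 → exclude; stop.
Optimal diet: small seeds, husked seeds — 2 of 3 types.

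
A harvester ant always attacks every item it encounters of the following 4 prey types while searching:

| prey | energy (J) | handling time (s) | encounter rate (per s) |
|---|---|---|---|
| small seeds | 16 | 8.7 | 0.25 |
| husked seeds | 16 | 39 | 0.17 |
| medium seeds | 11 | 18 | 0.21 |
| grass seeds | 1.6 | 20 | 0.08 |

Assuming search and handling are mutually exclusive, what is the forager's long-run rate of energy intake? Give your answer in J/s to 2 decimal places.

R = (0.25×16 + 0.17×16 + 0.21×11 + 0.08×1.6) / (1 + 0.25×8.7 + 0.17×39 + 0.21×18 + 0.08×20) = 9.158/15.19 = 0.6031 J/s.

0.60 J/s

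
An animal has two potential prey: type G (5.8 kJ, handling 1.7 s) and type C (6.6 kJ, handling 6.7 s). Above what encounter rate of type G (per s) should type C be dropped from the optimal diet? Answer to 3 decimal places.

At the threshold, the rate on type G alone equals the profitability of type C: λ·5.8/(1 + λ·1.7) = 6.6/6.7 = 0.9851.
Rearranging, λ(5.8 − 0.9851×1.7) = 0.9851, so λ = 0.9851/4.125 = 0.2388 per s.

0.239 per s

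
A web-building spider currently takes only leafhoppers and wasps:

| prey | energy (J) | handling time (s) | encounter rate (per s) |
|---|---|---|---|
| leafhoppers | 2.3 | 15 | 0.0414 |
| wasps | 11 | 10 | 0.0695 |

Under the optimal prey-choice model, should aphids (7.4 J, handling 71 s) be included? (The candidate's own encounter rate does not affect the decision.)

No

Current rate: (0.0414×2.3 + 0.0695×11)/(1 + 0.0414×15 + 0.0695×10) = 0.3712 J/s.
Profitability of aphids: 7.4/71 = 0.1042 J/s.
Since 0.1042 < R, time spent handling aphids is better spent searching.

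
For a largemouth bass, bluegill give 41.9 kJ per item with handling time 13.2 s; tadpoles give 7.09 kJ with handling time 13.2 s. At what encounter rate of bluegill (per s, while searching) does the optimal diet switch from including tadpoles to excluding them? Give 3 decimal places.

The zero-one rule: include tadpoles iff E₂/h₂ > λE₁/(1+λh₁). Equality gives the switch point.
λE₁h₂ = E₂ + λE₂h₁ ⇒ λ = E₂/(E₁h₂ − E₂h₁) = 7.09/(553.1 − 93.59) = 0.01543 per s.

0.015 per s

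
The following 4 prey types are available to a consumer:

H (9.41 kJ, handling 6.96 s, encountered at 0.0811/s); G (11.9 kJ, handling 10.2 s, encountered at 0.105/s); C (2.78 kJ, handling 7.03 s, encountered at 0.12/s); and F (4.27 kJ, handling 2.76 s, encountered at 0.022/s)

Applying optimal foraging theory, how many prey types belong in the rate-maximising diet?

3

Profitabilities (E/h, kJ/s): F 1.55, H 1.35, G 1.17, C 0.395. Add prey in this order while the next type's profitability exceeds the intake rate on those already taken.
Rate on top 1: 0.08856. H: 1.35 > 0.08856 → include.
Rate on top 2: 0.5274. G: 1.17 > 0.5274 → include.
Rate on top 3: 0.7813. C: 0.395 < 0.7813 → exclude; stop.
Optimal diet: F, H, G — 3 of 4 types.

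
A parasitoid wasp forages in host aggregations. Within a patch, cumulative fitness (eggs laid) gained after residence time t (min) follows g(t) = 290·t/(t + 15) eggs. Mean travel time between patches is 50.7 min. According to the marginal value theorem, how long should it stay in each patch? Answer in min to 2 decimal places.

Optimal t* satisfies g'(t*) = g(t*)/(T + t*).
g'(t) = 290·15/(t + 15)². Setting 290·15/(t+15)² = 290t/[(t+15)(50.7+t)] gives 15(50.7+t) = t(t+15), so t² = 15×50.7 = 760.5.
t* = √760.5 = 27.58 min.

27.58 min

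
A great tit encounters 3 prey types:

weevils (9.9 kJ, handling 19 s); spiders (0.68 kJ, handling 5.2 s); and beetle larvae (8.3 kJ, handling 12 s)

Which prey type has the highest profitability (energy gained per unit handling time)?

In descending order of E/h:
beetle larvae: 8.3/12 = 0.692 kJ/s
weevils: 9.9/19 = 0.521 kJ/s
spiders: 0.68/5.2 = 0.131 kJ/s

beetle larvae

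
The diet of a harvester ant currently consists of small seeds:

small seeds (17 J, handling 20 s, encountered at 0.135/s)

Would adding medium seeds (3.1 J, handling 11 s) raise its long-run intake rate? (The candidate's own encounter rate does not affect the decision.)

No

Current rate: (0.135×17)/(1 + 0.135×20) = 0.6203 J/s.
medium seeds: E/h = 3.1/11 = 0.2818 J/s.
Since 0.2818 < R, time spent handling medium seeds is better spent searching.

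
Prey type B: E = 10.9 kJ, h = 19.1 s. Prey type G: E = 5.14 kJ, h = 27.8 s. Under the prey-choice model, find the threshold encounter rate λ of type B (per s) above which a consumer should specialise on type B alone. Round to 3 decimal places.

Drop type G once their profitability E₂/h₂ falls below the rate achievable on type B alone: E₂/h₂ = λE₁/(1 + λh₁).
Solve for λ: λE₁h₂ = E₂(1 + λh₁) → λ(E₁h₂ − E₂h₁) = E₂ → λ = E₂/(E₁h₂ − E₂h₁).
λ = 5.14/(10.9×27.8 − 5.14×19.1) = 5.14/204.8 = 0.02509 per s.

0.025 per s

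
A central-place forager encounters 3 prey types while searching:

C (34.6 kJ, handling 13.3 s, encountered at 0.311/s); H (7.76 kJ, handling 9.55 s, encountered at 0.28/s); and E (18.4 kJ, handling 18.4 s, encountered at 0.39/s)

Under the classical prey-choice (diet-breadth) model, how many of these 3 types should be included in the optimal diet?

Profitabilities (E/h, kJ/s): C 2.6, E 1, H 0.813. Add prey in this order while the next type's profitability exceeds the intake rate on those already taken.
Rate on top 1: 2.095. E: 1 < 2.095 → exclude; stop.
Optimal diet: C — 1 of 3 types.

1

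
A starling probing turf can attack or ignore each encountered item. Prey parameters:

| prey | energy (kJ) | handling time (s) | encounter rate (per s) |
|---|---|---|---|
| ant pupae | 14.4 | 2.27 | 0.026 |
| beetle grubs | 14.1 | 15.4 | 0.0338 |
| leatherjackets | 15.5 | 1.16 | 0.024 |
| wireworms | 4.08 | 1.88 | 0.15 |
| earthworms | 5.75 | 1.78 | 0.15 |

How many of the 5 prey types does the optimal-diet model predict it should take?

Profitabilities (E/h, kJ/s): leatherjackets 13.4, ant pupae 6.34, earthworms 3.23, wireworms 2.17, beetle grubs 0.916. Add prey in this order while the next type's profitability exceeds the intake rate on those already taken.
Rate on top 1: 0.3619. ant pupae: 6.34 > 0.3619 → include.
Rate on top 2: 0.6867. earthworms: 3.23 > 0.6867 → include.
Rate on top 3: 1.188. wireworms: 2.17 > 1.188 → include.
Rate on top 4: 1.358. beetle grubs: 0.916 < 1.358 → exclude; stop.
Optimal diet: leatherjackets, ant pupae, earthworms, wireworms — 4 of 5 types.

4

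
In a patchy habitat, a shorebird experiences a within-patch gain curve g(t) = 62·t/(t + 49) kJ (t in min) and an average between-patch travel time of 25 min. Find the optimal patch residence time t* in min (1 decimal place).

35.0 min

Maximise g(t)/(T+t): set derivative to zero → g'(t)(T+t) = g(t).
g'(t) = 62·49/(t + 49)². Setting 62·49/(t+49)² = 62t/[(t+49)(25+t)] gives 49(25+t) = t(t+49), so t² = 49×25 = 1225.
t* = √1225 = 35 min.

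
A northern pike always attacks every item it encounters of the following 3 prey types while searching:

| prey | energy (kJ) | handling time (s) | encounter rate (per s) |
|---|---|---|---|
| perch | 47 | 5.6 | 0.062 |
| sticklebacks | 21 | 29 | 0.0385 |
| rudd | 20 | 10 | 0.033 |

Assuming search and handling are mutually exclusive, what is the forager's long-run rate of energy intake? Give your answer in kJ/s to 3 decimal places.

Energy encountered per unit search time: 0.062×47 + 0.0385×21 + 0.033×20 = 4.383 kJ/s.
Handling time per unit search time: 0.062×5.6 + 0.0385×29 + 0.033×10 = 1.794.
Rate = 4.383/(1 + 1.794) = 1.569 kJ/s.

1.569 kJ/s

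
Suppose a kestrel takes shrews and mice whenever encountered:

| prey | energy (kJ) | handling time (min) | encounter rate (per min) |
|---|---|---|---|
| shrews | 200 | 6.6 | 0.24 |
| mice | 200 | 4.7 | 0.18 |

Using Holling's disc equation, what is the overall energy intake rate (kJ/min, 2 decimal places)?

24.49 kJ/min

R = (0.24×200 + 0.18×200) / (1 + 0.24×6.6 + 0.18×4.7) = 84/3.43 = 24.49 kJ/min.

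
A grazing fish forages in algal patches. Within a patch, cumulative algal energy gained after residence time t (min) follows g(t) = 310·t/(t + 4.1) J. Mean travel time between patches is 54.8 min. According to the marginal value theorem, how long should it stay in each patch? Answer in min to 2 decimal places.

Optimal t* satisfies g'(t*) = g(t*)/(T + t*).
g'(t) = 310·4.1/(t + 4.1)². Setting 310·4.1/(t+4.1)² = 310t/[(t+4.1)(54.8+t)] gives 4.1(54.8+t) = t(t+4.1), so t² = 4.1×54.8 = 224.7.
t* = √224.7 = 14.99 min.

14.99 min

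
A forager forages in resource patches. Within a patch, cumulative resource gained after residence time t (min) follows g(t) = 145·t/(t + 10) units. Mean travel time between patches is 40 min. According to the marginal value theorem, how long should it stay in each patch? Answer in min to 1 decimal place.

Maximise g(t)/(T+t): set derivative to zero → g'(t)(T+t) = g(t).
g'(t) = 145·10/(t + 10)². Setting 145·10/(t+10)² = 145t/[(t+10)(40+t)] gives 10(40+t) = t(t+10), so t² = 10×40 = 400.
t* = √400 = 20 min.

20.0 min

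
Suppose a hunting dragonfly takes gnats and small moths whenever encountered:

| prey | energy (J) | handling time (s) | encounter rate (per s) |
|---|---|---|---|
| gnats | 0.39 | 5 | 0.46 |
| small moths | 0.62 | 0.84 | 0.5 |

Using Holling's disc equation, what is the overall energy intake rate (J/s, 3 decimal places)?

R = Σλ_iE_i / (1 + Σλ_ih_i)
Numerator: 0.46×0.39 + 0.5×0.62 = 0.4894
Denominator: 1 + 0.46×5 + 0.5×0.84 = 3.72
R = 0.4894/3.72 = 0.1316 J/s

0.132 J/s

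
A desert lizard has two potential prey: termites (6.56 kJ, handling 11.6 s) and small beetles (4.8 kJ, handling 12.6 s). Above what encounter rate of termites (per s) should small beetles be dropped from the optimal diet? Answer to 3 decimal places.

The zero-one rule: include small beetles iff E₂/h₂ > λE₁/(1+λh₁). Equality gives the switch point.
λE₁h₂ = E₂ + λE₂h₁ ⇒ λ = E₂/(E₁h₂ − E₂h₁) = 4.8/(82.66 − 55.68) = 0.1779 per s.

0.178 per s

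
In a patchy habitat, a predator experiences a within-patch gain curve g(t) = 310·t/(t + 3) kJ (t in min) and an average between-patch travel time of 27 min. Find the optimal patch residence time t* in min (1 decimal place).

By the marginal value theorem, leave when the instantaneous gain rate g'(t) equals the habitat-wide average g(t)/(T + t).
g'(t) = 310·3/(t + 3)². Setting 310·3/(t+3)² = 310t/[(t+3)(27+t)] gives 3(27+t) = t(t+3), so t² = 3×27 = 81.
t* = √81 = 9 min.

9.0 min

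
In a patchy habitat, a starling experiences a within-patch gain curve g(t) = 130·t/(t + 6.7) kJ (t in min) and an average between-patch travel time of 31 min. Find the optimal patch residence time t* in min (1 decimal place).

By the marginal value theorem, leave when the instantaneous gain rate g'(t) equals the habitat-wide average g(t)/(T + t).
g'(t) = 130·6.7/(t + 6.7)². Setting 130·6.7/(t+6.7)² = 130t/[(t+6.7)(31+t)] gives 6.7(31+t) = t(t+6.7), so t² = 6.7×31 = 207.7.
t* = √207.7 = 14.41 min.

14.4 min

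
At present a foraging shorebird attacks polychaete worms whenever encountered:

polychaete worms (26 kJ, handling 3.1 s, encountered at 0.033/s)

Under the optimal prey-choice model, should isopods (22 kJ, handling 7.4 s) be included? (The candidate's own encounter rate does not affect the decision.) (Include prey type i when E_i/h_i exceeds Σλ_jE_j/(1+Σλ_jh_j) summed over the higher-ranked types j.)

Yes

On polychaete worms alone, R = ΣλE/(1+Σλh) = 0.858/1.102 = 0.7784 kJ/s.
Profitability of isopods: 22/7.4 = 2.973 kJ/s.
Since 2.973 > R, including isopods increases the long-run rate.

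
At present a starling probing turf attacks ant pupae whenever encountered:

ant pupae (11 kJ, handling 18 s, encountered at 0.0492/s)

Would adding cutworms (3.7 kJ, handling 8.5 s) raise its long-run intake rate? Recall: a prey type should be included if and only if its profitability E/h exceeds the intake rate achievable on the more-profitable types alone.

Intake rate on the current diet: R = (0.0492×11) / (1 + 0.0492×18) = 0.5412/1.886 = 0.287 kJ/s.
Profitability of cutworms: 3.7/8.5 = 0.4353 kJ/s.
0.4353 > 0.287, so adding cutworms raises the average — include it.

Yes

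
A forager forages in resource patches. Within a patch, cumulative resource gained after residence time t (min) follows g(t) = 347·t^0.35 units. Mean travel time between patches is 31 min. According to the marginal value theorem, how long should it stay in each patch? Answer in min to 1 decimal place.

Maximise g(t)/(T+t): set derivative to zero → g'(t)(T+t) = g(t).
g'(t) = 0.35·347·t^-0.65. Setting 0.35·347·t^-0.65 = 347·t^0.35/(31+t) gives 0.35(31+t) = t, so 0.65·t = 0.35×31.
t* = 0.35×31/0.65 = 16.69 min.

16.7 min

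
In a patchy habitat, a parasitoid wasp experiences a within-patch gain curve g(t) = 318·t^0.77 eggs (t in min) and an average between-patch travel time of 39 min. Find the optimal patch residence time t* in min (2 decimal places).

Maximise g(t)/(T+t): set derivative to zero → g'(t)(T+t) = g(t).
g'(t) = 0.77·318·t^-0.23. Setting 0.77·318·t^-0.23 = 318·t^0.77/(39+t) gives 0.77(39+t) = t, so 0.23·t = 0.77×39.
t* = 0.77×39/0.23 = 130.6 min.

130.57 min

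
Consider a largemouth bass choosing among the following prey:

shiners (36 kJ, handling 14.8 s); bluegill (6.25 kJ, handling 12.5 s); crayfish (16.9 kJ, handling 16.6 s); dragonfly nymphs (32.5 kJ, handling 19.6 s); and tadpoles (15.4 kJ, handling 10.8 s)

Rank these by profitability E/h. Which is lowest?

bluegill

In descending order of E/h:
shiners: 36/14.8 = 2.43 kJ/s
dragonfly nymphs: 32.5/19.6 = 1.66 kJ/s
tadpoles: 15.4/10.8 = 1.43 kJ/s
crayfish: 16.9/16.6 = 1.02 kJ/s
bluegill: 6.25/12.5 = 0.5 kJ/s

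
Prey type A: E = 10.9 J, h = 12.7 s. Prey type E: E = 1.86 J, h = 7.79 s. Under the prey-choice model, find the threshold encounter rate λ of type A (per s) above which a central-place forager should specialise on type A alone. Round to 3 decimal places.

At the threshold, the rate on type A alone equals the profitability of type E: λ·10.9/(1 + λ·12.7) = 1.86/7.79 = 0.2388.
Rearranging, λ(10.9 − 0.2388×12.7) = 0.2388, so λ = 0.2388/7.868 = 0.03035 per s.

0.030 per s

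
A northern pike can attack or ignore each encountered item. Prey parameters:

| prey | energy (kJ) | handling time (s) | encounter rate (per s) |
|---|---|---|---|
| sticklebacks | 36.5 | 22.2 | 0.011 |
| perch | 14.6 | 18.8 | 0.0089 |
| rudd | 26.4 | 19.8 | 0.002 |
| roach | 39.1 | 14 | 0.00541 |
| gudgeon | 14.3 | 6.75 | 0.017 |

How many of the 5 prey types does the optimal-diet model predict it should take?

E/h in descending order: roach 2.79, gudgeon 2.12, sticklebacks 1.64, rudd 1.33, perch 0.777 kJ/s. The optimal diet is the largest prefix of this list for which every included type satisfies E_i/h_i > R on the types above it.
Rate on top 1: 0.1966. gudgeon: 2.12 > 0.1966 → include.
Rate on top 2: 0.3819. sticklebacks: 1.64 > 0.3819 → include.
Rate on top 3: 0.5967. rudd: 1.33 > 0.5967 → include.
Rate on top 4: 0.6165. perch: 0.777 > 0.6165 → include.
Optimal diet: roach, gudgeon, sticklebacks, rudd, perch — 5 of 5 types.

5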